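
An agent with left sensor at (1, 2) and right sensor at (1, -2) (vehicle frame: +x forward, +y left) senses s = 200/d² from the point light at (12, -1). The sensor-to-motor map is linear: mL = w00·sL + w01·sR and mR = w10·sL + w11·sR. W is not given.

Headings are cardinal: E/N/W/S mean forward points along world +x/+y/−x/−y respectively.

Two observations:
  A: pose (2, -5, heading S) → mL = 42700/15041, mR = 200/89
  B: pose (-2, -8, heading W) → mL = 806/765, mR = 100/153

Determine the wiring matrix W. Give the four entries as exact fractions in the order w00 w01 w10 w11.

obs A: pose=(2,-5,S) → sL=200/89, sR=200/169, mL=42700/15041, mR=200/89
obs B: pose=(-2,-8,W) → sL=100/153, sR=4/5, mL=806/765, mR=100/153
sensor matrix S = [[200/89, 200/169], [100/153, 4/5]]; det S = 2357120/2301273
solve [mL_A; mL_B] = S·[w00; w01] and [mR_A; mR_B] = S·[w10; w11]:
  w00 = 1, w01 = 1/2, w10 = 1, w11 = 0

1 1/2 1 0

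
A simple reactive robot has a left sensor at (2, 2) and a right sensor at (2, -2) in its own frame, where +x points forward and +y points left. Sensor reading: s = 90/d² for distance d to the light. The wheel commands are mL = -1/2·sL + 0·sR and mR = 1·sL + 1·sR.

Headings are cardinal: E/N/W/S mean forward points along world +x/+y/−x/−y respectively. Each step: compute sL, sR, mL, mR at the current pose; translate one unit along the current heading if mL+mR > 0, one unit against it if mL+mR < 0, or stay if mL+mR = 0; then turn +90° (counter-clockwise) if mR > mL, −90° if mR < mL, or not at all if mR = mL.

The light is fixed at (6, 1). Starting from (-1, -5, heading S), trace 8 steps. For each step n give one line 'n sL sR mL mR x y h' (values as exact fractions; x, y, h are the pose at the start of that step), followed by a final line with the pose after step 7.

n=0: pose=(-1,-5,S); sL=90/89, sR=18/29; mL=-45/89, mR=4212/2581; mL+mR=2907/2581 → advance +1; mR−mL=5517/2581 → turn +1·90°
n=1: pose=(-1,-6,E); sL=9/5, sR=45/53; mL=-9/10, mR=702/265; mL+mR=927/530 → advance +1; mR−mL=1881/530 → turn +1·90°
n=2: pose=(0,-6,N); sL=90/89, sR=90/41; mL=-45/89, mR=11700/3649; mL+mR=9855/3649 → advance +1; mR−mL=13545/3649 → turn +1·90°
n=3: pose=(0,-5,W); sL=45/64, sR=9/8; mL=-45/128, mR=117/64; mL+mR=189/128 → advance +1; mR−mL=279/128 → turn +1·90°
n=4: pose=(-1,-5,S); sL=90/89, sR=18/29; mL=-45/89, mR=4212/2581; mL+mR=2907/2581 → advance +1; mR−mL=5517/2581 → turn +1·90°
n=5: pose=(-1,-6,E); sL=9/5, sR=45/53; mL=-9/10, mR=702/265; mL+mR=927/530 → advance +1; mR−mL=1881/530 → turn +1·90°
n=6: pose=(0,-6,N); sL=90/89, sR=90/41; mL=-45/89, mR=11700/3649; mL+mR=9855/3649 → advance +1; mR−mL=13545/3649 → turn +1·90°
n=7: pose=(0,-5,W); sL=45/64, sR=9/8; mL=-45/128, mR=117/64; mL+mR=189/128 → advance +1; mR−mL=279/128 → turn +1·90°

0 90/89 18/29 -45/89 4212/2581 -1 -5 S
1 9/5 45/53 -9/10 702/265 -1 -6 E
2 90/89 90/41 -45/89 11700/3649 0 -6 N
3 45/64 9/8 -45/128 117/64 0 -5 W
4 90/89 18/29 -45/89 4212/2581 -1 -5 S
5 9/5 45/53 -9/10 702/265 -1 -6 E
6 90/89 90/41 -45/89 11700/3649 0 -6 N
7 45/64 9/8 -45/128 117/64 0 -5 W
final -1 -5 S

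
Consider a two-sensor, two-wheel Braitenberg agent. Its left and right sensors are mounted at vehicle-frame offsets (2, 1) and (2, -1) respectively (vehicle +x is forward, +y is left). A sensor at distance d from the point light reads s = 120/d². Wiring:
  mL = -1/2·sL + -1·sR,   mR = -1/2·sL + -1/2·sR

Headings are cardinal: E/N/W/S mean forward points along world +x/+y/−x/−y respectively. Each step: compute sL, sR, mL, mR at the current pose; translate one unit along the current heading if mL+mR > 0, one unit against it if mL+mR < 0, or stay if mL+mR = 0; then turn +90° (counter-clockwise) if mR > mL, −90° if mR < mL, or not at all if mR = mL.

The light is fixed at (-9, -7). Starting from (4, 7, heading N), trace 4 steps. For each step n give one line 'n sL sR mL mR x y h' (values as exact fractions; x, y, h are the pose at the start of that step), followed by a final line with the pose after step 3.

n=0: pose=(4,7,N); sL=3/10, sR=30/113; mL=-939/2260, mR=-639/2260; mL+mR=-789/1130 → advance -1; mR−mL=15/113 → turn +1·90°
n=1: pose=(4,6,W); sL=24/53, sR=120/317; mL=-10164/16801, mR=-6984/16801; mL+mR=-17148/16801 → advance -1; mR−mL=60/317 → turn +1·90°
n=2: pose=(5,6,S); sL=60/173, sR=12/29; mL=-2946/5017, mR=-1908/5017; mL+mR=-4854/5017 → advance -1; mR−mL=6/29 → turn +1·90°
n=3: pose=(5,7,E); sL=120/481, sR=24/85; mL=-16644/40885, mR=-10872/40885; mL+mR=-27516/40885 → advance -1; mR−mL=12/85 → turn +1·90°

0 3/10 30/113 -939/2260 -639/2260 4 7 N
1 24/53 120/317 -10164/16801 -6984/16801 4 6 W
2 60/173 12/29 -2946/5017 -1908/5017 5 6 S
3 120/481 24/85 -16644/40885 -10872/40885 5 7 E
final 4 7 N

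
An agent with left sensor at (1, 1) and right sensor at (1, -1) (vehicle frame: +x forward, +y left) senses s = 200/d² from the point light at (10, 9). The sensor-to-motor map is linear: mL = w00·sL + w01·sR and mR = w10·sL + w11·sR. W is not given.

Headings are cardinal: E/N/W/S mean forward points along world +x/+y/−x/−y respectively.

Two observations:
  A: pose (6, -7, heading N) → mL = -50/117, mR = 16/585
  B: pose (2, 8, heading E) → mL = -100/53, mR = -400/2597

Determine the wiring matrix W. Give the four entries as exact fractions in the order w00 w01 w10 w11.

0 -1/2 -1/2 1/2

obs A: pose=(6,-7,N) → sL=4/5, sR=100/117, mL=-50/117, mR=16/585
obs B: pose=(2,8,E) → sL=200/49, sR=200/53, mL=-100/53, mR=-400/2597
sensor matrix S = [[4/5, 100/117], [200/49, 200/53]]; det S = -142720/303849
solve [mL_A; mL_B] = S·[w00; w01] and [mR_A; mR_B] = S·[w10; w11]:
  w00 = 0, w01 = -1/2, w10 = -1/2, w11 = 1/2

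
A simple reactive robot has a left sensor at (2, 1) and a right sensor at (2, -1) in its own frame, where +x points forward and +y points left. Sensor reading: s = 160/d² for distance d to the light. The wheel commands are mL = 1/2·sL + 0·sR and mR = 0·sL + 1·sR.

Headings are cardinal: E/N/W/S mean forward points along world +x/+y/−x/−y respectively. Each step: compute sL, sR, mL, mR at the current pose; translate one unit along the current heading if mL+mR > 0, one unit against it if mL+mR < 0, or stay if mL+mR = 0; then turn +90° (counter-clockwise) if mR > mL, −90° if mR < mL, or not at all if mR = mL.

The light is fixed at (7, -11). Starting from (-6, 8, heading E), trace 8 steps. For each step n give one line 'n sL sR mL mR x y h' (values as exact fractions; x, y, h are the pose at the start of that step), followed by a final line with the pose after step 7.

n=0: pose=(-6,8,E); sL=160/521, sR=32/89; mL=80/521, mR=32/89; mL+mR=23792/46369 → advance +1; mR−mL=9552/46369 → turn +1·90°
n=1: pose=(-5,8,N); sL=16/61, sR=80/281; mL=8/61, mR=80/281; mL+mR=7128/17141 → advance +1; mR−mL=2632/17141 → turn +1·90°
n=2: pose=(-5,9,W); sL=160/557, sR=160/637; mL=80/557, mR=160/637; mL+mR=140080/354809 → advance +1; mR−mL=38160/354809 → turn +1·90°
n=3: pose=(-6,9,S); sL=40/117, sR=4/13; mL=20/117, mR=4/13; mL+mR=56/117 → advance +1; mR−mL=16/117 → turn +1·90°
n=4: pose=(-6,8,E); sL=160/521, sR=32/89; mL=80/521, mR=32/89; mL+mR=23792/46369 → advance +1; mR−mL=9552/46369 → turn +1·90°
n=5: pose=(-5,8,N); sL=16/61, sR=80/281; mL=8/61, mR=80/281; mL+mR=7128/17141 → advance +1; mR−mL=2632/17141 → turn +1·90°
n=6: pose=(-5,9,W); sL=160/557, sR=160/637; mL=80/557, mR=160/637; mL+mR=140080/354809 → advance +1; mR−mL=38160/354809 → turn +1·90°
n=7: pose=(-6,9,S); sL=40/117, sR=4/13; mL=20/117, mR=4/13; mL+mR=56/117 → advance +1; mR−mL=16/117 → turn +1·90°

0 160/521 32/89 80/521 32/89 -6 8 E
1 16/61 80/281 8/61 80/281 -5 8 N
2 160/557 160/637 80/557 160/637 -5 9 W
3 40/117 4/13 20/117 4/13 -6 9 S
4 160/521 32/89 80/521 32/89 -6 8 E
5 16/61 80/281 8/61 80/281 -5 8 N
6 160/557 160/637 80/557 160/637 -5 9 W
7 40/117 4/13 20/117 4/13 -6 9 S
final -6 8 E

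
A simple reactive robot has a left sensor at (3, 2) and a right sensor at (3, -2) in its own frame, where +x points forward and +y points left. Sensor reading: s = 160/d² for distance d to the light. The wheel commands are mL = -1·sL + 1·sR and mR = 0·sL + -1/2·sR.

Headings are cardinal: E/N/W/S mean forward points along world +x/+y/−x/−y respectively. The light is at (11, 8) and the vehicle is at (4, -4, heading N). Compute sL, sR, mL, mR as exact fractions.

left sensor world pos  = (2, -1); dL² = 162
right sensor world pos = (6, -1); dR² = 106
sL = 160/162 = 80/81
sR = 160/106 = 80/53
mL = -1·sL + 1·sR = 2240/4293
mR = 0·sL + -1/2·sR = -40/53

80/81 80/53 2240/4293 -40/53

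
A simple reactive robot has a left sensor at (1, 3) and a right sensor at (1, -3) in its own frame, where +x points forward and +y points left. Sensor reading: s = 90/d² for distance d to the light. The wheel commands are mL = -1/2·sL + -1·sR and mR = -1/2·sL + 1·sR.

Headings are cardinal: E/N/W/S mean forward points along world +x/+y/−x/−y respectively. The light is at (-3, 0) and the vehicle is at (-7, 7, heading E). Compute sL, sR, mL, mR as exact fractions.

left sensor world pos  = (-6, 10); dL² = 109
right sensor world pos = (-6, 4); dR² = 25
sL = 90/109 = 90/109
sR = 90/25 = 18/5
mL = -1/2·sL + -1·sR = -2187/545
mR = -1/2·sL + 1·sR = 1737/545

90/109 18/5 -2187/545 1737/545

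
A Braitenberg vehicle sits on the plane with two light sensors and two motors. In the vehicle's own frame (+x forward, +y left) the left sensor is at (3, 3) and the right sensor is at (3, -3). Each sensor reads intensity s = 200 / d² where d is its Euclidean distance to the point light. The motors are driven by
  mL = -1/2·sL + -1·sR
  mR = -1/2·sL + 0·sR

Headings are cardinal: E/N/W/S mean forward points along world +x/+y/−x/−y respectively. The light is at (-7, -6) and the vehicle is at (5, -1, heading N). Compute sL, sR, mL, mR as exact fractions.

left sensor world pos  = (2, 2); dL² = 145
right sensor world pos = (8, 2); dR² = 289
sL = 200/145 = 40/29
sR = 200/289 = 200/289
mL = -1/2·sL + -1·sR = -11580/8381
mR = -1/2·sL + 0·sR = -20/29

40/29 200/289 -11580/8381 -20/29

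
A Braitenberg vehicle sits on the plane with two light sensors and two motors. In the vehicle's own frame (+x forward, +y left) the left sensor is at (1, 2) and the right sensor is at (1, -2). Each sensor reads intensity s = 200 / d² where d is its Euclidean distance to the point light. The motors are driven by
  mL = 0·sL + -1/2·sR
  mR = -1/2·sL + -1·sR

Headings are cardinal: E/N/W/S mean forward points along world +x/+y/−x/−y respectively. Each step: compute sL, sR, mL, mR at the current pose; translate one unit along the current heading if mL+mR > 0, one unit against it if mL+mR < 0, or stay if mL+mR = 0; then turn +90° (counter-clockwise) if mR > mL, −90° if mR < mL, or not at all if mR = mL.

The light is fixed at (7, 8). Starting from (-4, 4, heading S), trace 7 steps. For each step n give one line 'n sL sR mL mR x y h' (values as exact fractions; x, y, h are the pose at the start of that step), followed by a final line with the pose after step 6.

n=0: pose=(-4,4,S); sL=100/53, sR=100/97; mL=-50/97, mR=-10150/5141; mL+mR=-12800/5141 → advance -1; mR−mL=-7500/5141 → turn -1·90°
n=1: pose=(-4,5,W); sL=200/169, sR=40/29; mL=-20/29, mR=-9660/4901; mL+mR=-13040/4901 → advance -1; mR−mL=-6280/4901 → turn -1·90°
n=2: pose=(-3,5,N); sL=50/37, sR=50/17; mL=-25/17, mR=-2275/629; mL+mR=-3200/629 → advance -1; mR−mL=-1350/629 → turn -1·90°
n=3: pose=(-3,4,E); sL=40/17, sR=200/117; mL=-100/117, mR=-5740/1989; mL+mR=-2480/663 → advance -1; mR−mL=-4040/1989 → turn -1·90°
n=4: pose=(-4,4,S); sL=100/53, sR=100/97; mL=-50/97, mR=-10150/5141; mL+mR=-12800/5141 → advance -1; mR−mL=-7500/5141 → turn -1·90°
n=5: pose=(-4,5,W); sL=200/169, sR=40/29; mL=-20/29, mR=-9660/4901; mL+mR=-13040/4901 → advance -1; mR−mL=-6280/4901 → turn -1·90°
n=6: pose=(-3,5,N); sL=50/37, sR=50/17; mL=-25/17, mR=-2275/629; mL+mR=-3200/629 → advance -1; mR−mL=-1350/629 → turn -1·90°

0 100/53 100/97 -50/97 -10150/5141 -4 4 S
1 200/169 40/29 -20/29 -9660/4901 -4 5 W
2 50/37 50/17 -25/17 -2275/629 -3 5 N
3 40/17 200/117 -100/117 -5740/1989 -3 4 E
4 100/53 100/97 -50/97 -10150/5141 -4 4 S
5 200/169 40/29 -20/29 -9660/4901 -4 5 W
6 50/37 50/17 -25/17 -2275/629 -3 5 N
final -3 4 E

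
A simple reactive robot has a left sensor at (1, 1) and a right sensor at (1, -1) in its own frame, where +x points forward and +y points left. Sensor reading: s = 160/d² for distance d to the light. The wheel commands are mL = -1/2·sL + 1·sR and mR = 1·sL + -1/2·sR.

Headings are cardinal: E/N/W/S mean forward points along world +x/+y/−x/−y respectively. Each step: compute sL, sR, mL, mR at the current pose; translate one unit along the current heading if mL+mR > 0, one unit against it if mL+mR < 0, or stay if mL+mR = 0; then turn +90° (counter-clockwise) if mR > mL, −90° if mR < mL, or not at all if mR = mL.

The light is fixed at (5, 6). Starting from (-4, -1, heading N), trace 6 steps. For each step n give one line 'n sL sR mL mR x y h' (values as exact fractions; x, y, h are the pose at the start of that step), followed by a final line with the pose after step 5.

n=0: pose=(-4,-1,N); sL=20/17, sR=8/5; mL=86/85, mR=32/85; mL+mR=118/85 → advance +1; mR−mL=-54/85 → turn -1·90°
n=1: pose=(-4,0,E); sL=160/89, sR=160/113; mL=5200/10057, mR=10960/10057; mL+mR=16160/10057 → advance +1; mR−mL=5760/10057 → turn +1·90°
n=2: pose=(-3,0,N); sL=80/53, sR=80/37; mL=2760/1961, mR=840/1961; mL+mR=3600/1961 → advance +1; mR−mL=-1920/1961 → turn -1·90°
n=3: pose=(-3,1,E); sL=32/13, sR=32/17; mL=144/221, mR=336/221; mL+mR=480/221 → advance +1; mR−mL=192/221 → turn +1·90°
n=4: pose=(-2,1,N); sL=2, sR=40/13; mL=27/13, mR=6/13; mL+mR=33/13 → advance +1; mR−mL=-21/13 → turn -1·90°
n=5: pose=(-2,2,E); sL=32/9, sR=160/61; mL=464/549, mR=1232/549; mL+mR=1696/549 → advance +1; mR−mL=256/183 → turn +1·90°

0 20/17 8/5 86/85 32/85 -4 -1 N
1 160/89 160/113 5200/10057 10960/10057 -4 0 E
2 80/53 80/37 2760/1961 840/1961 -3 0 N
3 32/13 32/17 144/221 336/221 -3 1 E
4 2 40/13 27/13 6/13 -2 1 N
5 32/9 160/61 464/549 1232/549 -2 2 E
final -1 2 N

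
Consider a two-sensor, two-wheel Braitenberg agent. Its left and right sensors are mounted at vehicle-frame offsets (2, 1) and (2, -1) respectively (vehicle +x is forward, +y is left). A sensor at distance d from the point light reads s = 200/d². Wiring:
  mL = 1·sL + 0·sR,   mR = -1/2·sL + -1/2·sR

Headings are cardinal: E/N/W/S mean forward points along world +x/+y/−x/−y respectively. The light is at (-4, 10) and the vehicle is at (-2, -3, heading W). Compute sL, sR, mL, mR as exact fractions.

left sensor world pos  = (-4, -4); dL² = 196
right sensor world pos = (-4, -2); dR² = 144
sL = 200/196 = 50/49
sR = 200/144 = 25/18
mL = 1·sL + 0·sR = 50/49
mR = -1/2·sL + -1/2·sR = -2125/1764

50/49 25/18 50/49 -2125/1764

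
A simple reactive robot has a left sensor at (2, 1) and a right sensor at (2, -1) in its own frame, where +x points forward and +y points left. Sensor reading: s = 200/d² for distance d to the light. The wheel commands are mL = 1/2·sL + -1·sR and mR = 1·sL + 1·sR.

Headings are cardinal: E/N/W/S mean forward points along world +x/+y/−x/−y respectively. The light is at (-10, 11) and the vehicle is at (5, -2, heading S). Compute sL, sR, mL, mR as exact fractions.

left sensor world pos  = (6, -4); dL² = 481
right sensor world pos = (4, -4); dR² = 421
sL = 200/481 = 200/481
sR = 200/421 = 200/421
mL = 1/2·sL + -1·sR = -54100/202501
mR = 1·sL + 1·sR = 180400/202501

200/481 200/421 -54100/202501 180400/202501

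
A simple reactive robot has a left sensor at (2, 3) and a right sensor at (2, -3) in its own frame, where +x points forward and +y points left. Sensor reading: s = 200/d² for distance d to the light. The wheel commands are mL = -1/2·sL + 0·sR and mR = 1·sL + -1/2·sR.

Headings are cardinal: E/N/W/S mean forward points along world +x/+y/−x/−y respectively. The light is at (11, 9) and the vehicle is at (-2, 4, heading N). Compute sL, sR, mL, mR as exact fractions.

left sensor world pos  = (-5, 6); dL² = 265
right sensor world pos = (1, 6); dR² = 109
sL = 200/265 = 40/53
sR = 200/109 = 200/109
mL = -1/2·sL + 0·sR = -20/53
mR = 1·sL + -1/2·sR = -940/5777

40/53 200/109 -20/53 -940/5777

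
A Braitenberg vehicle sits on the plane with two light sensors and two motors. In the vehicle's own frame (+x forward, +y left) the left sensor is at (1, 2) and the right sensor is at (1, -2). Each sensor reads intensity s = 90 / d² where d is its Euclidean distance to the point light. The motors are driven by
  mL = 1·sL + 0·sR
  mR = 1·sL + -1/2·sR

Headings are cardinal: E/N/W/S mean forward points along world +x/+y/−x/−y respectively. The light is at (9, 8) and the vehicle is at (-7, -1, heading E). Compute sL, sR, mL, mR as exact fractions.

45/137 45/173 45/137 9405/47402

left sensor world pos  = (-6, 1); dL² = 274
right sensor world pos = (-6, -3); dR² = 346
sL = 90/274 = 45/137
sR = 90/346 = 45/173
mL = 1·sL + 0·sR = 45/137
mR = 1·sL + -1/2·sR = 9405/47402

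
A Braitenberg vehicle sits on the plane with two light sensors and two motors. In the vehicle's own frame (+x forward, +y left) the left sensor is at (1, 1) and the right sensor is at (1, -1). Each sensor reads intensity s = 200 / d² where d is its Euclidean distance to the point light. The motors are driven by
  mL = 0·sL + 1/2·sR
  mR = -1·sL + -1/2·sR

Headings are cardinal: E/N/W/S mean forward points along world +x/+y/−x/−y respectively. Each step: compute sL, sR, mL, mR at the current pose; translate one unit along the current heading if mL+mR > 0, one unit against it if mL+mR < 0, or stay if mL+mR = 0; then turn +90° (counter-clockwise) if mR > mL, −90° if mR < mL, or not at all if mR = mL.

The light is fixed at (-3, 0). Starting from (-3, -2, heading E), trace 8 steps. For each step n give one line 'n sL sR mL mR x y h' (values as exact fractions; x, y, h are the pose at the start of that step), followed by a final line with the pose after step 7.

0 100 20 10 -110 -3 -2 E
1 200/9 200/13 100/13 -3500/117 -4 -2 S
2 25 50 25 -50 -4 -1 W
3 200 200 100 -300 -3 -1 N
4 100 20 10 -110 -3 -2 E
5 200/9 200/13 100/13 -3500/117 -4 -2 S
6 25 50 25 -50 -4 -1 W
7 200 200 100 -300 -3 -1 N
final -3 -2 E

n=0: pose=(-3,-2,E); sL=100, sR=20; mL=10, mR=-110; mL+mR=-100 → advance -1; mR−mL=-120 → turn -1·90°
n=1: pose=(-4,-2,S); sL=200/9, sR=200/13; mL=100/13, mR=-3500/117; mL+mR=-200/9 → advance -1; mR−mL=-4400/117 → turn -1·90°
n=2: pose=(-4,-1,W); sL=25, sR=50; mL=25, mR=-50; mL+mR=-25 → advance -1; mR−mL=-75 → turn -1·90°
n=3: pose=(-3,-1,N); sL=200, sR=200; mL=100, mR=-300; mL+mR=-200 → advance -1; mR−mL=-400 → turn -1·90°
n=4: pose=(-3,-2,E); sL=100, sR=20; mL=10, mR=-110; mL+mR=-100 → advance -1; mR−mL=-120 → turn -1·90°
n=5: pose=(-4,-2,S); sL=200/9, sR=200/13; mL=100/13, mR=-3500/117; mL+mR=-200/9 → advance -1; mR−mL=-4400/117 → turn -1·90°
n=6: pose=(-4,-1,W); sL=25, sR=50; mL=25, mR=-50; mL+mR=-25 → advance -1; mR−mL=-75 → turn -1·90°
n=7: pose=(-3,-1,N); sL=200, sR=200; mL=100, mR=-300; mL+mR=-200 → advance -1; mR−mL=-400 → turn -1·90°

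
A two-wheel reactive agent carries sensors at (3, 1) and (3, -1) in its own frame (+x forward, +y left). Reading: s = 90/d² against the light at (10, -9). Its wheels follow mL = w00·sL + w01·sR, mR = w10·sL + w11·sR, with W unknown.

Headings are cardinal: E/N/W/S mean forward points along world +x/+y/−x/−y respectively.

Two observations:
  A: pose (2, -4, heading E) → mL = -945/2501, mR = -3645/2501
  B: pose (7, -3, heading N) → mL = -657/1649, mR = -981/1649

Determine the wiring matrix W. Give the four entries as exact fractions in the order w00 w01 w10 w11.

-1 1/2 1/2 -1

obs A: pose=(2,-4,E) → sL=90/61, sR=90/41, mL=-945/2501, mR=-3645/2501
obs B: pose=(7,-3,N) → sL=90/97, sR=18/17, mL=-657/1649, mR=-981/1649
sensor matrix S = [[90/61, 90/41], [90/97, 18/17]]; det S = -1956960/4124149
solve [mL_A; mL_B] = S·[w00; w01] and [mR_A; mR_B] = S·[w10; w11]:
  w00 = -1, w01 = 1/2, w10 = 1/2, w11 = -1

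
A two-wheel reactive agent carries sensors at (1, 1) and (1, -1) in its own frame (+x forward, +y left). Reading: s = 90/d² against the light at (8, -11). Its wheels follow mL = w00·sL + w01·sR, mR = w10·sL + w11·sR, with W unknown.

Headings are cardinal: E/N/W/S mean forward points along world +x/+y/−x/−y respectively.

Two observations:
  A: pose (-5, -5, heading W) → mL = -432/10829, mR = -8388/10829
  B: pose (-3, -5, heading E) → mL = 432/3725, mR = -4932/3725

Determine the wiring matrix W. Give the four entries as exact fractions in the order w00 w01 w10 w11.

-1 1 -1 -1

obs A: pose=(-5,-5,W) → sL=90/221, sR=18/49, mL=-432/10829, mR=-8388/10829
obs B: pose=(-3,-5,E) → sL=90/149, sR=18/25, mL=432/3725, mR=-4932/3725
sensor matrix S = [[90/221, 18/49], [90/149, 18/25]]; det S = 575424/8067605
solve [mL_A; mL_B] = S·[w00; w01] and [mR_A; mR_B] = S·[w10; w11]:
  w00 = -1, w01 = 1, w10 = -1, w11 = -1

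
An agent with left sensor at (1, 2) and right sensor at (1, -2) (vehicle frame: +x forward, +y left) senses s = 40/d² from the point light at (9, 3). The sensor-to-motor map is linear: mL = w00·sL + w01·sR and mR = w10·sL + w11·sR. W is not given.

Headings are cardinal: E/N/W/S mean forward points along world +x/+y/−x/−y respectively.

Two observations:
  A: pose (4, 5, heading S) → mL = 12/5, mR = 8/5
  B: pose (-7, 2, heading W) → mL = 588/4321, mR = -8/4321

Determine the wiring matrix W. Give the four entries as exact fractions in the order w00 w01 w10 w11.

1/2 1/2 1/2 -1/2

obs A: pose=(4,5,S) → sL=4, sR=4/5, mL=12/5, mR=8/5
obs B: pose=(-7,2,W) → sL=20/149, sR=4/29, mL=588/4321, mR=-8/4321
sensor matrix S = [[4, 4/5], [20/149, 4/29]]; det S = 1920/4321
solve [mL_A; mL_B] = S·[w00; w01] and [mR_A; mR_B] = S·[w10; w11]:
  w00 = 1/2, w01 = 1/2, w10 = 1/2, w11 = -1/2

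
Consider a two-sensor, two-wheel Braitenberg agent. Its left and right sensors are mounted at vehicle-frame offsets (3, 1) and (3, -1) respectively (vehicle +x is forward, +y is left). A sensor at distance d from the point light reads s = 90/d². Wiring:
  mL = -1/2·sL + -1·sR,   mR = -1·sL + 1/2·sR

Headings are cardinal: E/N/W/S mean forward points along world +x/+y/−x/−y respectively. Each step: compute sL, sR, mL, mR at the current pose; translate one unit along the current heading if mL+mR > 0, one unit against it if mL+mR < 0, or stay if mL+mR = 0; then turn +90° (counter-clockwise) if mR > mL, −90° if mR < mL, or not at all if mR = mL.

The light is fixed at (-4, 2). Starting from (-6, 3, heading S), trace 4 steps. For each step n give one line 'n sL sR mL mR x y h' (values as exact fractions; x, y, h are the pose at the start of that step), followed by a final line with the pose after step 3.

n=0: pose=(-6,3,S); sL=18, sR=90/13; mL=-207/13, mR=-189/13; mL+mR=-396/13 → advance -1; mR−mL=18/13 → turn +1·90°
n=1: pose=(-6,4,E); sL=9, sR=45; mL=-99/2, mR=27/2; mL+mR=-36 → advance -1; mR−mL=63 → turn +1·90°
n=2: pose=(-7,4,N); sL=90/41, sR=90/29; mL=-4995/1189, mR=-765/1189; mL+mR=-5760/1189 → advance -1; mR−mL=4230/1189 → turn +1·90°
n=3: pose=(-7,3,W); sL=5/2, sR=9/4; mL=-7/2, mR=-11/8; mL+mR=-39/8 → advance -1; mR−mL=17/8 → turn +1·90°

0 18 90/13 -207/13 -189/13 -6 3 S
1 9 45 -99/2 27/2 -6 4 E
2 90/41 90/29 -4995/1189 -765/1189 -7 4 N
3 5/2 9/4 -7/2 -11/8 -7 3 W
final -6 3 S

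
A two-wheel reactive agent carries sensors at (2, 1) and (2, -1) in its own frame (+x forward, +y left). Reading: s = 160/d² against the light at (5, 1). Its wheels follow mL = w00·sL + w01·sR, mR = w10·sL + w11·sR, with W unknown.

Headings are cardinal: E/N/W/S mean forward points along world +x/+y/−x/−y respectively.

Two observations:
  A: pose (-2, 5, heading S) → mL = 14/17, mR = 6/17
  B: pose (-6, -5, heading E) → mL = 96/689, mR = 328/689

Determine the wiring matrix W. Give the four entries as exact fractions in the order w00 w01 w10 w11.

1/2 -1/2 -1/2 1

obs A: pose=(-2,5,S) → sL=4, sR=40/17, mL=14/17, mR=6/17
obs B: pose=(-6,-5,E) → sL=80/53, sR=16/13, mL=96/689, mR=328/689
sensor matrix S = [[4, 40/17], [80/53, 16/13]]; det S = 16064/11713
solve [mL_A; mL_B] = S·[w00; w01] and [mR_A; mR_B] = S·[w10; w11]:
  w00 = 1/2, w01 = -1/2, w10 = -1/2, w11 = 1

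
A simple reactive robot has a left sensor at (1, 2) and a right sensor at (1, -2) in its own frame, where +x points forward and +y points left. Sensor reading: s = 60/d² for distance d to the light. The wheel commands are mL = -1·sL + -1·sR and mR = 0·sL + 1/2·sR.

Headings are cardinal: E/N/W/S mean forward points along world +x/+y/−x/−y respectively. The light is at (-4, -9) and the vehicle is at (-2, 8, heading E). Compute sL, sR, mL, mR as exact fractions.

6/37 10/39 -604/1443 5/39

left sensor world pos  = (-1, 10); dL² = 370
right sensor world pos = (-1, 6); dR² = 234
sL = 60/370 = 6/37
sR = 60/234 = 10/39
mL = -1·sL + -1·sR = -604/1443
mR = 0·sL + 1/2·sR = 5/39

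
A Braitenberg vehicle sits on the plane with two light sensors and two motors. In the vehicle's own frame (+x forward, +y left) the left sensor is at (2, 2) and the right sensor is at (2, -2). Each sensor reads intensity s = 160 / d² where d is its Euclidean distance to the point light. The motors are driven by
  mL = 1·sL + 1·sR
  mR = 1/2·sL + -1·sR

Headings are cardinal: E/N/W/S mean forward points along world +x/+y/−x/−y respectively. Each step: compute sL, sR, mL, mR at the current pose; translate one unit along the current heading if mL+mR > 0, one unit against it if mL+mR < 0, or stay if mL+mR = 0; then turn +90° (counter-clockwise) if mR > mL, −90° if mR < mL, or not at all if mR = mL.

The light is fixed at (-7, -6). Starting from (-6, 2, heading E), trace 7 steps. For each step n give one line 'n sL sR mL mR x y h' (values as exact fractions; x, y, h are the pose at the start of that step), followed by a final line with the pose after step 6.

0 160/109 32/9 4928/981 -2768/981 -6 2 E
1 40/13 40/9 880/117 -340/117 -5 2 S
2 32/5 160/81 3392/405 496/405 -5 1 W
3 80/41 16/9 1376/369 -296/369 -6 1 N
4 160/109 32/9 4928/981 -2768/981 -6 2 E
5 40/13 40/9 880/117 -340/117 -5 2 S
6 32/5 160/81 3392/405 496/405 -5 1 W
final -6 1 N

n=0: pose=(-6,2,E); sL=160/109, sR=32/9; mL=4928/981, mR=-2768/981; mL+mR=240/109 → advance +1; mR−mL=-7696/981 → turn -1·90°
n=1: pose=(-5,2,S); sL=40/13, sR=40/9; mL=880/117, mR=-340/117; mL+mR=60/13 → advance +1; mR−mL=-1220/117 → turn -1·90°
n=2: pose=(-5,1,W); sL=32/5, sR=160/81; mL=3392/405, mR=496/405; mL+mR=48/5 → advance +1; mR−mL=-2896/405 → turn -1·90°
n=3: pose=(-6,1,N); sL=80/41, sR=16/9; mL=1376/369, mR=-296/369; mL+mR=120/41 → advance +1; mR−mL=-1672/369 → turn -1·90°
n=4: pose=(-6,2,E); sL=160/109, sR=32/9; mL=4928/981, mR=-2768/981; mL+mR=240/109 → advance +1; mR−mL=-7696/981 → turn -1·90°
n=5: pose=(-5,2,S); sL=40/13, sR=40/9; mL=880/117, mR=-340/117; mL+mR=60/13 → advance +1; mR−mL=-1220/117 → turn -1·90°
n=6: pose=(-5,1,W); sL=32/5, sR=160/81; mL=3392/405, mR=496/405; mL+mR=48/5 → advance +1; mR−mL=-2896/405 → turn -1·90°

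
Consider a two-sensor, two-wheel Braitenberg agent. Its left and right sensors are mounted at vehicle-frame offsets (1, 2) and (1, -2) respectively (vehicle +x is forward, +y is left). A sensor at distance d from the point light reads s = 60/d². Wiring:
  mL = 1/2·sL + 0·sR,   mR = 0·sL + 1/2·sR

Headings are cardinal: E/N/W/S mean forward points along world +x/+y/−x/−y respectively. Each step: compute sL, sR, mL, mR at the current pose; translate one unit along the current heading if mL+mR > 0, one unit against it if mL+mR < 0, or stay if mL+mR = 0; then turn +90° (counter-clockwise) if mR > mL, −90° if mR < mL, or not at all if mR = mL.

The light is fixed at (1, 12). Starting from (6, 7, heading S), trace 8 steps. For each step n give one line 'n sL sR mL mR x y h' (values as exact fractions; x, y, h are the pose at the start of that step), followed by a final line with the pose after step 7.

0 12/17 4/3 6/17 2/3 6 7 S
1 15/13 3/5 15/26 3/10 6 6 E
2 60/113 12/13 30/113 6/13 7 6 S
3 30/37 6/13 15/37 3/13 7 5 E
4 12/29 60/89 6/29 30/89 8 5 S
5 3/5 15/41 3/10 15/82 8 4 E
6 60/181 20/39 30/181 10/39 9 4 S
7 6/13 30/101 3/13 15/101 9 3 E
final 10 3 S

n=0: pose=(6,7,S); sL=12/17, sR=4/3; mL=6/17, mR=2/3; mL+mR=52/51 → advance +1; mR−mL=16/51 → turn +1·90°
n=1: pose=(6,6,E); sL=15/13, sR=3/5; mL=15/26, mR=3/10; mL+mR=57/65 → advance +1; mR−mL=-18/65 → turn -1·90°
n=2: pose=(7,6,S); sL=60/113, sR=12/13; mL=30/113, mR=6/13; mL+mR=1068/1469 → advance +1; mR−mL=288/1469 → turn +1·90°
n=3: pose=(7,5,E); sL=30/37, sR=6/13; mL=15/37, mR=3/13; mL+mR=306/481 → advance +1; mR−mL=-84/481 → turn -1·90°
n=4: pose=(8,5,S); sL=12/29, sR=60/89; mL=6/29, mR=30/89; mL+mR=1404/2581 → advance +1; mR−mL=336/2581 → turn +1·90°
n=5: pose=(8,4,E); sL=3/5, sR=15/41; mL=3/10, mR=15/82; mL+mR=99/205 → advance +1; mR−mL=-24/205 → turn -1·90°
n=6: pose=(9,4,S); sL=60/181, sR=20/39; mL=30/181, mR=10/39; mL+mR=2980/7059 → advance +1; mR−mL=640/7059 → turn +1·90°
n=7: pose=(9,3,E); sL=6/13, sR=30/101; mL=3/13, mR=15/101; mL+mR=498/1313 → advance +1; mR−mL=-108/1313 → turn -1·90°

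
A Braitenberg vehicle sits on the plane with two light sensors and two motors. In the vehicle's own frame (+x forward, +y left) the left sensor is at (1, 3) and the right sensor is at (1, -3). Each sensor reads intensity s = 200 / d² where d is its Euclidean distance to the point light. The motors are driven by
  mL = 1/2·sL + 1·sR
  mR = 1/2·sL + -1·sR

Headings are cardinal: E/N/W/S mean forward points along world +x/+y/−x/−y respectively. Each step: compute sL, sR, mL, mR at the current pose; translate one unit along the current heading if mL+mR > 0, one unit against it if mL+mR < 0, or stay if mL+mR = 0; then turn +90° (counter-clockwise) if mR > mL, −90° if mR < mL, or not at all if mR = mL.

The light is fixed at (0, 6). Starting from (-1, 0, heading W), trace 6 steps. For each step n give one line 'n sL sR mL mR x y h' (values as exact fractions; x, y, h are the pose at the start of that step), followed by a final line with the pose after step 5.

0 40/17 200/13 3660/221 -3140/221 -1 0 W
1 4 100/13 126/13 -74/13 -2 0 N
2 40 40/13 300/13 220/13 -2 1 E
3 5 50/13 165/26 -35/26 -1 1 S
4 40/17 200/13 3660/221 -3140/221 -1 0 W
5 4 100/13 126/13 -74/13 -2 0 N
final -2 1 E

n=0: pose=(-1,0,W); sL=40/17, sR=200/13; mL=3660/221, mR=-3140/221; mL+mR=40/17 → advance +1; mR−mL=-400/13 → turn -1·90°
n=1: pose=(-2,0,N); sL=4, sR=100/13; mL=126/13, mR=-74/13; mL+mR=4 → advance +1; mR−mL=-200/13 → turn -1·90°
n=2: pose=(-2,1,E); sL=40, sR=40/13; mL=300/13, mR=220/13; mL+mR=40 → advance +1; mR−mL=-80/13 → turn -1·90°
n=3: pose=(-1,1,S); sL=5, sR=50/13; mL=165/26, mR=-35/26; mL+mR=5 → advance +1; mR−mL=-100/13 → turn -1·90°
n=4: pose=(-1,0,W); sL=40/17, sR=200/13; mL=3660/221, mR=-3140/221; mL+mR=40/17 → advance +1; mR−mL=-400/13 → turn -1·90°
n=5: pose=(-2,0,N); sL=4, sR=100/13; mL=126/13, mR=-74/13; mL+mR=4 → advance +1; mR−mL=-200/13 → turn -1·90°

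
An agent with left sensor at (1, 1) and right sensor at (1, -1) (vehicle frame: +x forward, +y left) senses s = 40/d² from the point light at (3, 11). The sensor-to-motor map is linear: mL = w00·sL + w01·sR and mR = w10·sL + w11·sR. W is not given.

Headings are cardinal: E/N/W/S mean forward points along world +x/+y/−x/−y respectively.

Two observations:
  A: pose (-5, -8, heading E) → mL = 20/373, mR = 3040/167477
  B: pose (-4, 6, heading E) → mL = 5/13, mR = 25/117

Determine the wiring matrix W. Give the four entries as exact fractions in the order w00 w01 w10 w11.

obs A: pose=(-5,-8,E) → sL=40/373, sR=40/449, mL=20/373, mR=3040/167477
obs B: pose=(-4,6,E) → sL=10/13, sR=5/9, mL=5/13, mR=25/117
sensor matrix S = [[40/373, 40/449], [10/13, 5/9]]; det S = -175400/19594809
solve [mL_A; mL_B] = S·[w00; w01] and [mR_A; mR_B] = S·[w10; w11]:
  w00 = 1/2, w01 = 0, w10 = 1, w11 = -1

1/2 0 1 -1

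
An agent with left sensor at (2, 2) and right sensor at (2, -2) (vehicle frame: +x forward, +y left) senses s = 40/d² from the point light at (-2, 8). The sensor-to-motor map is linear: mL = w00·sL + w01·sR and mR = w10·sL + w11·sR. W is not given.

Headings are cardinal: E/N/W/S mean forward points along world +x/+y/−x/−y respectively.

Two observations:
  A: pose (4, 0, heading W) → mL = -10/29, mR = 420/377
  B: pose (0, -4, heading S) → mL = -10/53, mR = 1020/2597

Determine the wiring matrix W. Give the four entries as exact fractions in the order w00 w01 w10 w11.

-1 0 1 1

obs A: pose=(4,0,W) → sL=10/29, sR=10/13, mL=-10/29, mR=420/377
obs B: pose=(0,-4,S) → sL=10/53, sR=10/49, mL=-10/53, mR=1020/2597
sensor matrix S = [[10/29, 10/13], [10/53, 10/49]]; det S = -73200/979069
solve [mL_A; mL_B] = S·[w00; w01] and [mR_A; mR_B] = S·[w10; w11]:
  w00 = -1, w01 = 0, w10 = 1, w11 = 1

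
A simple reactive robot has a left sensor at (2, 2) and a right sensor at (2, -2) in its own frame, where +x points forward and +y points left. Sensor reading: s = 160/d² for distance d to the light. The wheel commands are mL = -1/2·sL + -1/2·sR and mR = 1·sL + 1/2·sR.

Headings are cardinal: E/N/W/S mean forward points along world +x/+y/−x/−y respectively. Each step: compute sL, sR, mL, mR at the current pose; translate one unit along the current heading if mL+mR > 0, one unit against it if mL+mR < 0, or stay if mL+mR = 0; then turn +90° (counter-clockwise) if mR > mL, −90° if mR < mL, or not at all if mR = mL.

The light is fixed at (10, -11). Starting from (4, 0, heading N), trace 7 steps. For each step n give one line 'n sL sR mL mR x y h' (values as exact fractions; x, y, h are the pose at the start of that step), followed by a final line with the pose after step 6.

0 160/233 32/37 -6688/8621 9648/8621 4 0 N
1 40/41 8/13 -424/533 684/533 4 1 W
2 32/25 160/181 -4896/4525 7792/4525 3 1 S
3 80/97 80/53 -6000/5141 8120/5141 3 0 E
4 160/233 32/37 -6688/8621 9648/8621 4 0 N
5 40/41 8/13 -424/533 684/533 4 1 W
6 32/25 160/181 -4896/4525 7792/4525 3 1 S
final 3 0 E

n=0: pose=(4,0,N); sL=160/233, sR=32/37; mL=-6688/8621, mR=9648/8621; mL+mR=80/233 → advance +1; mR−mL=16336/8621 → turn +1·90°
n=1: pose=(4,1,W); sL=40/41, sR=8/13; mL=-424/533, mR=684/533; mL+mR=20/41 → advance +1; mR−mL=1108/533 → turn +1·90°
n=2: pose=(3,1,S); sL=32/25, sR=160/181; mL=-4896/4525, mR=7792/4525; mL+mR=16/25 → advance +1; mR−mL=12688/4525 → turn +1·90°
n=3: pose=(3,0,E); sL=80/97, sR=80/53; mL=-6000/5141, mR=8120/5141; mL+mR=40/97 → advance +1; mR−mL=14120/5141 → turn +1·90°
n=4: pose=(4,0,N); sL=160/233, sR=32/37; mL=-6688/8621, mR=9648/8621; mL+mR=80/233 → advance +1; mR−mL=16336/8621 → turn +1·90°
n=5: pose=(4,1,W); sL=40/41, sR=8/13; mL=-424/533, mR=684/533; mL+mR=20/41 → advance +1; mR−mL=1108/533 → turn +1·90°
n=6: pose=(3,1,S); sL=32/25, sR=160/181; mL=-4896/4525, mR=7792/4525; mL+mR=16/25 → advance +1; mR−mL=12688/4525 → turn +1·90°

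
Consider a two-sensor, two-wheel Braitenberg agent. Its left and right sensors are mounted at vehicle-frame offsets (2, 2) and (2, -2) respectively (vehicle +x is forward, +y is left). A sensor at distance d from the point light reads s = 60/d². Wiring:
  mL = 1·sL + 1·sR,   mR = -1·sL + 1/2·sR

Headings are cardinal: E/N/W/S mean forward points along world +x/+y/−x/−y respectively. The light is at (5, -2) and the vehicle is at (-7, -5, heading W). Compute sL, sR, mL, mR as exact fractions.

60/221 60/197 25080/43537 -5190/43537

left sensor world pos  = (-9, -7); dL² = 221
right sensor world pos = (-9, -3); dR² = 197
sL = 60/221 = 60/221
sR = 60/197 = 60/197
mL = 1·sL + 1·sR = 25080/43537
mR = -1·sL + 1/2·sR = -5190/43537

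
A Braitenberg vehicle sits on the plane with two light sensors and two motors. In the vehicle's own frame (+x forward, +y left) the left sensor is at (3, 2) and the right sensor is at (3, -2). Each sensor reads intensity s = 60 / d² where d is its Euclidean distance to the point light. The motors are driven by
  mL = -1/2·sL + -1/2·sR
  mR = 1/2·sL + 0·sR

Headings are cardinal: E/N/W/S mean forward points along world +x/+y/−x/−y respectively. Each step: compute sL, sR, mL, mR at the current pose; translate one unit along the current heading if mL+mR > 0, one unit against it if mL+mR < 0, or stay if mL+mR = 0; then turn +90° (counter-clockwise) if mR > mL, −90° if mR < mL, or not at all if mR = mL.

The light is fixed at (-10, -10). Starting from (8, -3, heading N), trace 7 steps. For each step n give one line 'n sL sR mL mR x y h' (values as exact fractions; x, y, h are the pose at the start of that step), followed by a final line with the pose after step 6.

n=0: pose=(8,-3,N); sL=15/89, sR=3/25; mL=-321/2225, mR=15/178; mL+mR=-3/50 → advance -1; mR−mL=1017/4450 → turn +1·90°
n=1: pose=(8,-4,W); sL=60/241, sR=60/289; mL=-15900/69649, mR=30/241; mL+mR=-30/289 → advance -1; mR−mL=24570/69649 → turn +1·90°
n=2: pose=(9,-4,S); sL=2/15, sR=30/149; mL=-374/2235, mR=1/15; mL+mR=-15/149 → advance -1; mR−mL=523/2235 → turn +1·90°
n=3: pose=(9,-3,E); sL=12/113, sR=60/509; mL=-6444/57517, mR=6/113; mL+mR=-30/509 → advance -1; mR−mL=9498/57517 → turn +1·90°
n=4: pose=(8,-3,N); sL=15/89, sR=3/25; mL=-321/2225, mR=15/178; mL+mR=-3/50 → advance -1; mR−mL=1017/4450 → turn +1·90°
n=5: pose=(8,-4,W); sL=60/241, sR=60/289; mL=-15900/69649, mR=30/241; mL+mR=-30/289 → advance -1; mR−mL=24570/69649 → turn +1·90°
n=6: pose=(9,-4,S); sL=2/15, sR=30/149; mL=-374/2235, mR=1/15; mL+mR=-15/149 → advance -1; mR−mL=523/2235 → turn +1·90°

0 15/89 3/25 -321/2225 15/178 8 -3 N
1 60/241 60/289 -15900/69649 30/241 8 -4 W
2 2/15 30/149 -374/2235 1/15 9 -4 S
3 12/113 60/509 -6444/57517 6/113 9 -3 E
4 15/89 3/25 -321/2225 15/178 8 -3 N
5 60/241 60/289 -15900/69649 30/241 8 -4 W
6 2/15 30/149 -374/2235 1/15 9 -4 S
final 9 -3 E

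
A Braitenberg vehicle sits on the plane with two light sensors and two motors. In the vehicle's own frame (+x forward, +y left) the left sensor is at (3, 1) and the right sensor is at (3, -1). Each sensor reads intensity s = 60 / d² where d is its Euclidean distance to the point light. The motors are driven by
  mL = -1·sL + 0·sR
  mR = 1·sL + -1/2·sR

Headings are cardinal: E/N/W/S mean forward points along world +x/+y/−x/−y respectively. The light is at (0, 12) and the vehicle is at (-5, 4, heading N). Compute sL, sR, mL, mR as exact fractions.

left sensor world pos  = (-6, 7); dL² = 61
right sensor world pos = (-4, 7); dR² = 41
sL = 60/61 = 60/61
sR = 60/41 = 60/41
mL = -1·sL + 0·sR = -60/61
mR = 1·sL + -1/2·sR = 630/2501

60/61 60/41 -60/61 630/2501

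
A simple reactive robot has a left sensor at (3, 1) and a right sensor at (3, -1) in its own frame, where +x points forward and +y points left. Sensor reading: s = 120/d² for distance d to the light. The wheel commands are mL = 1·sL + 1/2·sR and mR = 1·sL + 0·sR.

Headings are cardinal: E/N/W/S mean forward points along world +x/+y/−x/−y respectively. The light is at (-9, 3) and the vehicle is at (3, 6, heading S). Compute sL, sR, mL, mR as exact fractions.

left sensor world pos  = (4, 3); dL² = 169
right sensor world pos = (2, 3); dR² = 121
sL = 120/169 = 120/169
sR = 120/121 = 120/121
mL = 1·sL + 1/2·sR = 24660/20449
mR = 1·sL + 0·sR = 120/169

120/169 120/121 24660/20449 120/169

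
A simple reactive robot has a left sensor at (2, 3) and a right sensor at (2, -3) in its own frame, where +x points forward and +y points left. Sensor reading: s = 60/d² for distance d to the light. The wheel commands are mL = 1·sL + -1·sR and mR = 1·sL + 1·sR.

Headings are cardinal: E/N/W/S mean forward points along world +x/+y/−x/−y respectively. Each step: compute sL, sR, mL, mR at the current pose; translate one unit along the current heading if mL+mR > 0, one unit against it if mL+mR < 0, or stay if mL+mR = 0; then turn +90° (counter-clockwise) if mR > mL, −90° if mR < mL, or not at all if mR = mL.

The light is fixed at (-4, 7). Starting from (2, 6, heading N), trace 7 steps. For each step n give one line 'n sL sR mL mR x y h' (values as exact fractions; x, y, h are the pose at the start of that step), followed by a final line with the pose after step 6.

n=0: pose=(2,6,N); sL=6, sR=30/41; mL=216/41, mR=276/41; mL+mR=12 → advance +1; mR−mL=60/41 → turn +1·90°
n=1: pose=(2,7,W); sL=12/5, sR=12/5; mL=0, mR=24/5; mL+mR=24/5 → advance +1; mR−mL=24/5 → turn +1·90°
n=2: pose=(1,7,S); sL=15/17, sR=15/2; mL=-225/34, mR=285/34; mL+mR=30/17 → advance +1; mR−mL=15 → turn +1·90°
n=3: pose=(1,6,E); sL=60/53, sR=12/13; mL=144/689, mR=1416/689; mL+mR=120/53 → advance +1; mR−mL=24/13 → turn +1·90°
n=4: pose=(2,6,N); sL=6, sR=30/41; mL=216/41, mR=276/41; mL+mR=12 → advance +1; mR−mL=60/41 → turn +1·90°
n=5: pose=(2,7,W); sL=12/5, sR=12/5; mL=0, mR=24/5; mL+mR=24/5 → advance +1; mR−mL=24/5 → turn +1·90°
n=6: pose=(1,7,S); sL=15/17, sR=15/2; mL=-225/34, mR=285/34; mL+mR=30/17 → advance +1; mR−mL=15 → turn +1·90°

0 6 30/41 216/41 276/41 2 6 N
1 12/5 12/5 0 24/5 2 7 W
2 15/17 15/2 -225/34 285/34 1 7 S
3 60/53 12/13 144/689 1416/689 1 6 E
4 6 30/41 216/41 276/41 2 6 N
5 12/5 12/5 0 24/5 2 7 W
6 15/17 15/2 -225/34 285/34 1 7 S
final 1 6 E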